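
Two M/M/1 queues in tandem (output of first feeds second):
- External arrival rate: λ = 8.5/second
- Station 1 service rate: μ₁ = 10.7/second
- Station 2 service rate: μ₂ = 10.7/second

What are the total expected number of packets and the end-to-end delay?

By Jackson's theorem, each station behaves as independent M/M/1.
Station 1: ρ₁ = 8.5/10.7 = 0.7944, L₁ = ρ₁/(1-ρ₁) = λ/(μ₁-λ) = 8.5/2.20 = 3.86364
Station 2: ρ₂ = 8.5/10.7 = 0.7944, L₂ = ρ₂/(1-ρ₂) = λ/(μ₂-λ) = 8.5/2.20 = 3.86364
Total: L = L₁ + L₂ = 3.86364 + 3.86364 = 7.7273
W = L/λ = 7.7273/8.5 = 0.9091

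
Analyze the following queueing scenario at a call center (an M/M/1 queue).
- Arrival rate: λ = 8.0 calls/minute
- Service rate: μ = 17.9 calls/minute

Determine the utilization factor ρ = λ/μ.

Server utilization: ρ = λ/μ
ρ = 8.0/17.9 = 0.4469
The server is busy 44.69% of the time.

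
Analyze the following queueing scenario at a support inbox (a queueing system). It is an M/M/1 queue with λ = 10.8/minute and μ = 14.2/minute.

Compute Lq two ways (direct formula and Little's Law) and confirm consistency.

Method 1 (direct): Lq = λ²/(μ(μ-λ)) = 116.64/(14.2 × 3.40) = 2.4159

Method 2 (Little's Law):
W = 1/(μ-λ) = 1/3.40 = 0.294118
Wq = W - 1/μ = 0.294118 - 0.0704225 = 0.223695
Lq = λWq = 10.8 × 0.223695 = 2.4159 ✔ (matches Method 1)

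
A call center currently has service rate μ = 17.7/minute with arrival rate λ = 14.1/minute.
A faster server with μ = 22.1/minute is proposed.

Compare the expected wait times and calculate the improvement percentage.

System 1: ρ₁ = 14.1/17.7 = 0.7966, W₁ = 1/(17.7-14.1) = 0.2778
System 2: ρ₂ = 14.1/22.1 = 0.6380, W₂ = 1/(22.1-14.1) = 0.1250
Improvement: (W₁-W₂)/W₁ = (0.2778-0.1250)/0.2778 = 55.00%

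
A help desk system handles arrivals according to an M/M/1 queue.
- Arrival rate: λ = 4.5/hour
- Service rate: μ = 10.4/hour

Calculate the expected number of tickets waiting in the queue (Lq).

ρ = λ/μ = 4.5/10.4 = 0.4327
For M/M/1: Lq = λ²/(μ(μ-λ))
Lq = 20.25/(10.4 × 5.90)
Lq = 0.3300 tickets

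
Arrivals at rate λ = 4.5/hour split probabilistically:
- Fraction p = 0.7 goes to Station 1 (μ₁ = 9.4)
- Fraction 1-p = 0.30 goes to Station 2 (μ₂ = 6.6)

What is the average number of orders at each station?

Effective rates: λ₁ = 4.5×0.7 = 3.15, λ₂ = 4.5×0.30 = 1.35
Station 1: ρ₁ = 3.15/9.4 = 0.3351, L₁ = ρ₁/(1-ρ₁) = 0.3351/(1-0.3351) = 0.5040
Station 2: ρ₂ = 1.35/6.6 = 0.2045, L₂ = ρ₂/(1-ρ₂) = 0.2045/(1-0.2045) = 0.2571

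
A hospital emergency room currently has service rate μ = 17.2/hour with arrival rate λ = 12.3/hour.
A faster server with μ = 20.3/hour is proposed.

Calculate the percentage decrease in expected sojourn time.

System 1: ρ₁ = 12.3/17.2 = 0.7151, W₁ = 1/(17.2-12.3) = 0.20408
System 2: ρ₂ = 12.3/20.3 = 0.6059, W₂ = 1/(20.3-12.3) = 0.12500
Improvement: (W₁-W₂)/W₁ = (0.20408-0.12500)/0.20408 = 38.75%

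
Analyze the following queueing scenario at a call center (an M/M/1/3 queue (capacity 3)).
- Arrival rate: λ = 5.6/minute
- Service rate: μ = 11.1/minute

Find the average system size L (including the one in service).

ρ = λ/μ = 5.6/11.1 = 0.5045
P₀ = (1-ρ)/(1-ρ^(K+1)) = (1-0.5045)/(1-0.5045^4) = 0.4955/0.9352 = 0.5298
P_K = P₀×ρ^K = 0.5298 × 0.5045^3 = 0.5298 × 0.1284 = 0.06803
L = ρ[1 - (K+1)ρ^K + Kρ^(K+1)] / [(1-ρ)(1-ρ^(K+1))]
L = 0.5045 × (1 - 4×0.1284 + 3×0.06478) / ((1 - 0.5045) × (1 - 0.06478)) = 0.7411 calls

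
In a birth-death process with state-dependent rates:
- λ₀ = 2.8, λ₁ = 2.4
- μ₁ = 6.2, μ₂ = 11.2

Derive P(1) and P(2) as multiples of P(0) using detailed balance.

Balance equations:
State 0: λ₀P₀ = μ₁P₁ → P₁ = (λ₀/μ₁)P₀ = (2.8/6.2)P₀ = 0.4516P₀
State 1: P₂ = (λ₀λ₁)/(μ₁μ₂)P₀ = (2.8×2.4)/(6.2×11.2)P₀ = 0.09677P₀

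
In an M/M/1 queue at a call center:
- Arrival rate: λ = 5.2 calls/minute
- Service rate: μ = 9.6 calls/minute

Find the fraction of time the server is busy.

Server utilization: ρ = λ/μ
ρ = 5.2/9.6 = 0.5417
The server is busy 54.17% of the time.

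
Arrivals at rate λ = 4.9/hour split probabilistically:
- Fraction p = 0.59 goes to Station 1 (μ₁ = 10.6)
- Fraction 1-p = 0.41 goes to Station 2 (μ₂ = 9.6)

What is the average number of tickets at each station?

Effective rates: λ₁ = 4.9×0.59 = 2.891, λ₂ = 4.9×0.41 = 2.009
Station 1: ρ₁ = 2.891/10.6 = 0.27274, L₁ = ρ₁/(1-ρ₁) = 0.27274/(1-0.27274) = 0.3750
Station 2: ρ₂ = 2.009/9.6 = 0.2093, L₂ = ρ₂/(1-ρ₂) = 0.2093/(1-0.2093) = 0.2647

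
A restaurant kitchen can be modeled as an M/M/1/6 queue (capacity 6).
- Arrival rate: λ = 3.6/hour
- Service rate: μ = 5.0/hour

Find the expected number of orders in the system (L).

ρ = λ/μ = 3.6/5.0 = 0.7200
P₀ = (1-ρ)/(1-ρ^(K+1)) = (1-0.7200)/(1-0.7200^7) = 0.2800/0.8997 = 0.3112
P_K = P₀×ρ^K = 0.31122 × 0.7200^6 = 0.31122 × 0.13931 = 0.04336
L = ρ[1 - (K+1)ρ^K + Kρ^(K+1)] / [(1-ρ)(1-ρ^(K+1))]
L = 0.7200 × (1 - 7×0.139314 + 6×0.100306) / ((1 - 0.7200) × (1 - 0.100306)) = 1.7910 orders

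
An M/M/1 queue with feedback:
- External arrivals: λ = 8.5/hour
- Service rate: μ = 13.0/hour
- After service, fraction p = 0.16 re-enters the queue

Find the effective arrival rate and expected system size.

Effective arrival rate: λ_eff = λ/(1-p) = 8.5/(1-0.16) = 8.5/0.84 = 10.11905
ρ = λ_eff/μ = 10.11905/13.0 = 0.77839
L = ρ/(1-ρ) = 0.77839/(1-0.77839) = 3.5124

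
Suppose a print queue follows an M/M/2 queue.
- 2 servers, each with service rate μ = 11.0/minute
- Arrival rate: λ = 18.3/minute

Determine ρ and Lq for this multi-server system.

Traffic intensity: ρ = λ/(cμ) = 18.3/(2×11.0) = 0.8318
Since ρ = 0.8318 < 1, system is stable.
Offered load a = λ/μ = cρ = 18.3/11.0 = 1.6636
P₀ = [ Σₙ₌₀^1 aⁿ/n! + a^2/(2!(1-ρ)) ]⁻¹
Σ = a^0/0! + a^1/1! = 1.0000 + 1.6636 = 2.6636
a^2/(2!(1-ρ)) = 2.76769/(2 × 0.168182) = 8.2283
P₀ = 1/(2.6636 + 8.2283) = 0.09181
Lq = P₀·a^2·ρ / (2!(1-ρ)²) = 0.091811 × 2.7677 × 0.83182 / (2 × 0.028285) = 3.7364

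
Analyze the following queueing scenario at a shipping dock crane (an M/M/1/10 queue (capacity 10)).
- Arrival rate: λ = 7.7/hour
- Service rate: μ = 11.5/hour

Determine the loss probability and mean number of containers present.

ρ = λ/μ = 7.7/11.5 = 0.66957
P₀ = (1-ρ)/(1-ρ^(K+1)) = (1-0.66957)/(1-0.66957^11) = 0.33043/0.98787 = 0.3345
P_K = P₀×ρ^K = 0.3345 × 0.66957^10 = 0.3345 × 0.01811 = 0.006058
Blocking probability P_10 = 0.006058 (0.61%)
L = ρ[1 - (K+1)ρ^K + Kρ^(K+1)] / [(1-ρ)(1-ρ^(K+1))]
L = 0.66957 × (1 - 11×0.018112 + 10×0.012127) / ((1 - 0.66957) × (1 - 0.012127)) = 1.8913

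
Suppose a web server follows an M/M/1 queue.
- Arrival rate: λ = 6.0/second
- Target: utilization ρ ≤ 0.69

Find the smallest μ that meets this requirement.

ρ = λ/μ, so μ = λ/ρ
μ ≥ 6.0/0.69 = 8.6957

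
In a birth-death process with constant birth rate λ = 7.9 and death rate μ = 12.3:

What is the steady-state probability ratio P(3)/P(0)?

For constant rates: P(n)/P(0) = (λ/μ)^n
P(3)/P(0) = (7.9/12.3)^3 = 0.6423^3 = 0.2650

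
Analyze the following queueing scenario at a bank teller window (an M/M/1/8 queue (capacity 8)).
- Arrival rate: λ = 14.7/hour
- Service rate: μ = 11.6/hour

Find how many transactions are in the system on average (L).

ρ = λ/μ = 14.7/11.6 = 1.26724
P₀ = (1-ρ)/(1-ρ^(K+1)) = (1-1.26724)/(1-1.26724^9) = -0.26724/-7.4281 = 0.03598
P_K = P₀×ρ^K = 0.03598 × 1.26724^8 = 0.03598 × 6.6508 = 0.2393
L = ρ[1 - (K+1)ρ^K + Kρ^(K+1)] / [(1-ρ)(1-ρ^(K+1))]
L = 1.26724 × (1 - 9×6.650756 + 8×8.428103) / ((1 - 1.26724) × (1 - 8.428103)) = 5.4697 transactions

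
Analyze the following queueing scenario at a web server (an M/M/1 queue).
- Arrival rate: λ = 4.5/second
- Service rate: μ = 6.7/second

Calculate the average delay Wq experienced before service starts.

First, compute utilization: ρ = λ/μ = 4.5/6.7 = 0.6716
For M/M/1: Wq = λ/(μ(μ-λ))
Wq = 4.5/(6.7 × (6.7-4.5))
Wq = 4.5/(6.7 × 2.20)
Wq = 0.3053 seconds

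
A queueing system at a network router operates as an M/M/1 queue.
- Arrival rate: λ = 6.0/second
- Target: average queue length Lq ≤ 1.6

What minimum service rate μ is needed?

For M/M/1: Lq = λ²/(μ(μ-λ))
Need Lq ≤ 1.6, i.e. μ(μ-λ) ≥ λ²/1.6
μ² - 6.0μ - 36.00/1.6 ≥ 0  →  μ² - 6.0μ - 22.5000 ≥ 0
Quadratic formula (positive root): μ = [λ + √(λ² + 4×22.5000)]/2
Discriminant: 36.00 + 4×22.5000 = 126.0000, √126.0000 = 11.2250
μ ≥ (6.0 + 11.2250)/2 = 8.6125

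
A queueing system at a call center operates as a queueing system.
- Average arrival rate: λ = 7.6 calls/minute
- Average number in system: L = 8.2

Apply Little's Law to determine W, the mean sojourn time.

Little's Law: L = λW, so W = L/λ
W = 8.2/7.6 = 1.0789 minutes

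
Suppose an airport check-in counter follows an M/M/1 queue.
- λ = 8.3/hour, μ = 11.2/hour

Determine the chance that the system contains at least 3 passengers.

ρ = λ/μ = 8.3/11.2 = 0.7411
P(N ≥ n) = ρⁿ
P(N ≥ 3) = 0.7411^3
P(N ≥ 3) = 0.4070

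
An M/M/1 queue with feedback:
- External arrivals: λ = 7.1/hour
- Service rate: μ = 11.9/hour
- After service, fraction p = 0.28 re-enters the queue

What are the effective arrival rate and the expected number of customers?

Effective arrival rate: λ_eff = λ/(1-p) = 7.1/(1-0.28) = 7.1/0.72 = 9.86111
ρ = λ_eff/μ = 9.86111/11.9 = 0.828665
L = ρ/(1-ρ) = 0.828665/(1-0.828665) = 4.8365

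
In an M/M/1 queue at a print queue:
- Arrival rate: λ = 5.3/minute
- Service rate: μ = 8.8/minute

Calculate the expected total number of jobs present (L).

ρ = λ/μ = 5.3/8.8 = 0.6023
For M/M/1: L = λ/(μ-λ)
L = 5.3/(8.8-5.3) = 5.3/3.50
L = 1.5143 jobs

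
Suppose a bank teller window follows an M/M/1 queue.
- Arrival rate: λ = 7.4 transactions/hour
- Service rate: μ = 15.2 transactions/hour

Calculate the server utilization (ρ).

Server utilization: ρ = λ/μ
ρ = 7.4/15.2 = 0.4868
The server is busy 48.68% of the time.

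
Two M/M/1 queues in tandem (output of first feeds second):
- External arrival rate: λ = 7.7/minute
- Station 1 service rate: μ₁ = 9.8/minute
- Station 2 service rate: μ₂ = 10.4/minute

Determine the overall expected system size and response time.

By Jackson's theorem, each station behaves as independent M/M/1.
Station 1: ρ₁ = 7.7/9.8 = 0.7857, L₁ = ρ₁/(1-ρ₁) = λ/(μ₁-λ) = 7.7/2.10 = 3.66667
Station 2: ρ₂ = 7.7/10.4 = 0.7404, L₂ = ρ₂/(1-ρ₂) = λ/(μ₂-λ) = 7.7/2.70 = 2.85185
Total: L = L₁ + L₂ = 3.66667 + 2.85185 = 6.5185
W = L/λ = 6.5185/7.7 = 0.8466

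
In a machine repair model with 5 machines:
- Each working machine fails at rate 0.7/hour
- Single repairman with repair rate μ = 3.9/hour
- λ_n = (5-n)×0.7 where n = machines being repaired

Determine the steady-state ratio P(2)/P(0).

P(2)/P(0) = ∏_{i=0}^{2-1} λ_i/μ_{i+1}
= (5-0)×0.7/3.9 × (5-1)×0.7/3.9
= 0.6443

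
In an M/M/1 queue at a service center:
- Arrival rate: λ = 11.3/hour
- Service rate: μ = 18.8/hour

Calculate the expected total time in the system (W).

First, compute utilization: ρ = λ/μ = 11.3/18.8 = 0.6011
For M/M/1: W = 1/(μ-λ)
W = 1/(18.8-11.3) = 1/7.50
W = 0.1333 hours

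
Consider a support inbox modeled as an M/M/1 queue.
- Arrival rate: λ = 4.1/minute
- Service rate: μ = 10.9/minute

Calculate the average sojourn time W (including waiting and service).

First, compute utilization: ρ = λ/μ = 4.1/10.9 = 0.3761
For M/M/1: W = 1/(μ-λ)
W = 1/(10.9-4.1) = 1/6.80
W = 0.1471 minutes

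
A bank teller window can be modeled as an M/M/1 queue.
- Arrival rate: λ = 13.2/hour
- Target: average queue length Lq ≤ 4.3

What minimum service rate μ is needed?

For M/M/1: Lq = λ²/(μ(μ-λ))
Need Lq ≤ 4.3, i.e. μ(μ-λ) ≥ λ²/4.3
μ² - 13.2μ - 174.24/4.3 ≥ 0  →  μ² - 13.2μ - 40.52093 ≥ 0
Quadratic formula (positive root): μ = [λ + √(λ² + 4×40.52093)]/2
Discriminant: 174.24 + 4×40.52093 = 336.3237, √336.3237 = 18.33913
μ ≥ (13.2 + 18.33913)/2 = 15.7696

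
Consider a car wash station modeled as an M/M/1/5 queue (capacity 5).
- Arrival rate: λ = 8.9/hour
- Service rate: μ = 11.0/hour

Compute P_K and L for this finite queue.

ρ = λ/μ = 8.9/11.0 = 0.80909
P₀ = (1-ρ)/(1-ρ^(K+1)) = (1-0.80909)/(1-0.80909^6) = 0.1909/0.7195 = 0.2653
P_K = P₀×ρ^K = 0.26535 × 0.80909^5 = 0.26535 × 0.34672 = 0.09200
Blocking probability P_5 = 0.09200 (9.20%)
L = ρ[1 - (K+1)ρ^K + Kρ^(K+1)] / [(1-ρ)(1-ρ^(K+1))]
L = 0.80909 × (1 - 6×0.346724 + 5×0.280531) / ((1 - 0.80909) × (1 - 0.280531)) = 1.8986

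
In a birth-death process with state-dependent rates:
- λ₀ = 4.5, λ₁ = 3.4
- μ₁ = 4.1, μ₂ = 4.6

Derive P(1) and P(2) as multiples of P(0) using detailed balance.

Balance equations:
State 0: λ₀P₀ = μ₁P₁ → P₁ = (λ₀/μ₁)P₀ = (4.5/4.1)P₀ = 1.0976P₀
State 1: P₂ = (λ₀λ₁)/(μ₁μ₂)P₀ = (4.5×3.4)/(4.1×4.6)P₀ = 0.8112P₀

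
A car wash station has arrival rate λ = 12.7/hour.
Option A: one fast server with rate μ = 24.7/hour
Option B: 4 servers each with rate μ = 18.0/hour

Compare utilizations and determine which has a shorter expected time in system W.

Option A: single server μ = 24.7 (M/M/1)
  ρ_A = 12.7/24.7 = 0.5142
  W_A = 1/(μ-λ) = 1/(24.7-12.7) = 1/12.00 = 0.08333

Option B: 4 servers μ = 18.0 (M/M/4)
  ρ_B = λ/(cμ) = 12.7/(4×18.0) = 0.1764
  Offered load a = λ/μ = cρ = 12.7/18.0 = 0.7056
  P₀ = [ Σₙ₌₀^3 aⁿ/n! + a^4/(4!(1-ρ)) ]⁻¹
  Σ = a^0/0! + a^1/1! + a^2/2! + a^3/3! = 1.0000 + 0.7056 + 0.2489 + 0.05854 = 2.0130
  a^4/(4!(1-ρ)) = 0.2478/(24 × 0.8236) = 0.01254
  P₀ = 1/(2.0130 + 0.01254) = 0.4937
  Lq = P₀·a^4·ρ / (4!(1-ρ)²) = 0.4937 × 0.2478 × 0.1764 / (24 × 0.6783) = 0.001326
  Wq_B = Lq/λ = 0.001326/12.7 = 0.0001044
  W_B = Wq_B + 1/μ = 0.0001044 + 0.05556 = 0.05566

Since W_B = 0.05566 < W_A = 0.08333, Option B (multiple servers) has the shorter time in system.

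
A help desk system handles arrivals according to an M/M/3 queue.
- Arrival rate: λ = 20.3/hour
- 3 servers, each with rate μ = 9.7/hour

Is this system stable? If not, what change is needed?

Stability requires ρ = λ/(cμ) < 1
ρ = 20.3/(3 × 9.7) = 20.3/29.10 = 0.6976
Since 0.6976 < 1, the system is STABLE.
The servers are busy 69.76% of the time.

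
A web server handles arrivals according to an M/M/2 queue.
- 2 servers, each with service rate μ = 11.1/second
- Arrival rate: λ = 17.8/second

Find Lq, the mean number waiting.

Traffic intensity: ρ = λ/(cμ) = 17.8/(2×11.1) = 0.8018
Since ρ = 0.8018 < 1, system is stable.
Offered load a = λ/μ = cρ = 17.8/11.1 = 1.6036
P₀ = [ Σₙ₌₀^1 aⁿ/n! + a^2/(2!(1-ρ)) ]⁻¹
Σ = a^0/0! + a^1/1! = 1.0000 + 1.6036 = 2.6036
a^2/(2!(1-ρ)) = 2.57154/(2 × 0.198198) = 6.4873
P₀ = 1/(2.6036 + 6.4873) = 0.1100
Lq = P₀·a^2·ρ / (2!(1-ρ)²) = 0.1100000 × 2.571545 × 0.8018018 / (2 × 0.03928253) = 2.8869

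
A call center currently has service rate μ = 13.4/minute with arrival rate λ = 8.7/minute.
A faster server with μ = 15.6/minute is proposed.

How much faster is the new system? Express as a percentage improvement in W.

System 1: ρ₁ = 8.7/13.4 = 0.6493, W₁ = 1/(13.4-8.7) = 0.21277
System 2: ρ₂ = 8.7/15.6 = 0.5577, W₂ = 1/(15.6-8.7) = 0.14493
Improvement: (W₁-W₂)/W₁ = (0.21277-0.14493)/0.21277 = 31.88%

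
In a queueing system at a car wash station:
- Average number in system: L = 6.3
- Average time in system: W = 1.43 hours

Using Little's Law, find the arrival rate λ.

Little's Law: L = λW, so λ = L/W
λ = 6.3/1.43 = 4.4056 cars/hour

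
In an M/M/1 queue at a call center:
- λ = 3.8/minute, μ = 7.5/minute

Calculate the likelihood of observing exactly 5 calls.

ρ = λ/μ = 3.8/7.5 = 0.50667
P(n) = (1-ρ)ρⁿ
P(5) = (1-0.50667) × 0.50667^5
P(5) = 0.4933 × 0.03339
P(5) = 0.01647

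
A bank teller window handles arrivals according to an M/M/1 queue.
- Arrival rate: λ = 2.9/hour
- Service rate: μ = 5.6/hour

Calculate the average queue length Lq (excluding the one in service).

ρ = λ/μ = 2.9/5.6 = 0.5179
For M/M/1: Lq = λ²/(μ(μ-λ))
Lq = 8.41/(5.6 × 2.70)
Lq = 0.5562 transactions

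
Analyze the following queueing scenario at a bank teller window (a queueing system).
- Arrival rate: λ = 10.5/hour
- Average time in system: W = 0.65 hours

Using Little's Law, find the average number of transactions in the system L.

Little's Law: L = λW
L = 10.5 × 0.65 = 6.8250 transactions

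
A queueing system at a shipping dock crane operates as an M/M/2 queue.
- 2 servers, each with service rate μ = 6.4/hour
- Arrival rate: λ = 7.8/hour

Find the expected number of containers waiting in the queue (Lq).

Traffic intensity: ρ = λ/(cμ) = 7.8/(2×6.4) = 0.6094
Since ρ = 0.6094 < 1, system is stable.
Offered load a = λ/μ = cρ = 7.8/6.4 = 1.2188
P₀ = [ Σₙ₌₀^1 aⁿ/n! + a^2/(2!(1-ρ)) ]⁻¹
Σ = a^0/0! + a^1/1! = 1.0000 + 1.2188 = 2.2188
a^2/(2!(1-ρ)) = 1.4854/(2 × 0.39062) = 1.9013
P₀ = 1/(2.2188 + 1.9013) = 0.2427
Lq = P₀·a^2·ρ / (2!(1-ρ)²) = 0.24272 × 1.4854 × 0.60938 / (2 × 0.15259) = 0.7199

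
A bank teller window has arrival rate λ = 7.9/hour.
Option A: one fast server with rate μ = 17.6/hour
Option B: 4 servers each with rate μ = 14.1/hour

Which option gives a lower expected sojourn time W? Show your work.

Option A: single server μ = 17.6 (M/M/1)
  ρ_A = 7.9/17.6 = 0.4489
  W_A = 1/(μ-λ) = 1/(17.6-7.9) = 1/9.70 = 0.1031

Option B: 4 servers μ = 14.1 (M/M/4)
  ρ_B = λ/(cμ) = 7.9/(4×14.1) = 0.1401
  Offered load a = λ/μ = cρ = 7.9/14.1 = 0.5603
  P₀ = [ Σₙ₌₀^3 aⁿ/n! + a^4/(4!(1-ρ)) ]⁻¹
  Σ = a^0/0! + a^1/1! + a^2/2! + a^3/3! = 1.0000 + 0.5603 + 0.1570 + 0.02931 = 1.7466
  a^4/(4!(1-ρ)) = 0.09854/(24 × 0.8599) = 0.004775
  P₀ = 1/(1.7466 + 0.004775) = 0.5710
  Lq = P₀·a^4·ρ / (4!(1-ρ)²) = 0.57099 × 0.098544 × 0.14007 / (24 × 0.73948) = 0.0004441
  Wq_B = Lq/λ = 0.00044409/7.9 = 0.00005621
  W_B = Wq_B + 1/μ = 0.00005621 + 0.07092 = 0.07098

Since W_B = 0.07098 < W_A = 0.1031, Option B (multiple servers) has the shorter time in system.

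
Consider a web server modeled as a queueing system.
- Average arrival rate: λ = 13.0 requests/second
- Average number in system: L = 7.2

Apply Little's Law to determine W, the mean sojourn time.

Little's Law: L = λW, so W = L/λ
W = 7.2/13.0 = 0.5538 seconds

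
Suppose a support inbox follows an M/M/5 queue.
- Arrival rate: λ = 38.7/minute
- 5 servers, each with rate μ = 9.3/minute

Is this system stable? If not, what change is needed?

Stability requires ρ = λ/(cμ) < 1
ρ = 38.7/(5 × 9.3) = 38.7/46.50 = 0.8323
Since 0.8323 < 1, the system is STABLE.
The servers are busy 83.23% of the time.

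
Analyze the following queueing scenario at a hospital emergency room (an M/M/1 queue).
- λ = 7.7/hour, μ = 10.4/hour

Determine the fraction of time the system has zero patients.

ρ = λ/μ = 7.7/10.4 = 0.7404
P(0) = 1 - ρ = 1 - 0.7404 = 0.2596
The server is idle 25.96% of the time.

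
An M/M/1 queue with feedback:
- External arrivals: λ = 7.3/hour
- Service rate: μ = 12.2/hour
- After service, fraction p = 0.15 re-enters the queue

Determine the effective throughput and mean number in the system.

Effective arrival rate: λ_eff = λ/(1-p) = 7.3/(1-0.15) = 7.3/0.85 = 8.58824
ρ = λ_eff/μ = 8.58824/12.2 = 0.703954
L = ρ/(1-ρ) = 0.703954/(1-0.703954) = 2.3779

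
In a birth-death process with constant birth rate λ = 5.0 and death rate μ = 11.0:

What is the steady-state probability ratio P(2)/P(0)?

For constant rates: P(n)/P(0) = (λ/μ)^n
P(2)/P(0) = (5.0/11.0)^2 = 0.4545^2 = 0.2066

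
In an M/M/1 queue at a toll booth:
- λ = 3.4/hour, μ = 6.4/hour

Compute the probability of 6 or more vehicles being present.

ρ = λ/μ = 3.4/6.4 = 0.53125
P(N ≥ n) = ρⁿ
P(N ≥ 6) = 0.53125^6
P(N ≥ 6) = 0.02248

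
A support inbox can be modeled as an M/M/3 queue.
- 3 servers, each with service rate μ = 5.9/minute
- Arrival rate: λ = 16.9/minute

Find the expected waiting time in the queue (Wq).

Traffic intensity: ρ = λ/(cμ) = 16.9/(3×5.9) = 0.9548
Since ρ = 0.9548 < 1, system is stable.
Offered load a = λ/μ = cρ = 16.9/5.9 = 2.8644
P₀ = [ Σₙ₌₀^2 aⁿ/n! + a^3/(3!(1-ρ)) ]⁻¹
Σ = a^0/0! + a^1/1! + a^2/2! = 1.0000 + 2.8644 + 4.1024 = 7.9668
a^3/(3!(1-ρ)) = 23.50196/(6 × 0.04519774) = 86.6635
P₀ = 1/(7.9668 + 86.6635) = 0.01057
Lq = P₀·a^3·ρ / (3!(1-ρ)²) = 0.01056744 × 23.50196 × 0.9548023 / (6 × 0.002042836) = 19.3465
Wq = Lq/λ = 19.3465/16.9 = 1.1448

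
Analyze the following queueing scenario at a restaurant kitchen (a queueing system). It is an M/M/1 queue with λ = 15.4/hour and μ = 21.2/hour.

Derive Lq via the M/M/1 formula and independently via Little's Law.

Method 1 (direct): Lq = λ²/(μ(μ-λ)) = 237.16/(21.2 × 5.80) = 1.9288

Method 2 (Little's Law):
W = 1/(μ-λ) = 1/5.80 = 0.172414
Wq = W - 1/μ = 0.172414 - 0.0471698 = 0.125244
Lq = λWq = 15.4 × 0.125244 = 1.9288 ✔ (matches Method 1)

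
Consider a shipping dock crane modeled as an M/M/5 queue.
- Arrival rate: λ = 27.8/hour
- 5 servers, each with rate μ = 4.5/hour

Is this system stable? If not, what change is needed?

Stability requires ρ = λ/(cμ) < 1
ρ = 27.8/(5 × 4.5) = 27.8/22.50 = 1.2356
Since 1.2356 ≥ 1, the system is UNSTABLE.
Need c > λ/μ = 27.8/4.5 = 6.18.
Minimum servers needed: c = 7.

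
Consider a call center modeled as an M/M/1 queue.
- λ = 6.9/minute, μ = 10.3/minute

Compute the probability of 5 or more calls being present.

ρ = λ/μ = 6.9/10.3 = 0.6699
P(N ≥ n) = ρⁿ
P(N ≥ 5) = 0.6699^5
P(N ≥ 5) = 0.1349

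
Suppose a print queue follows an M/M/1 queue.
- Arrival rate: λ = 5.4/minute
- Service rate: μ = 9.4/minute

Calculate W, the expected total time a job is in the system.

First, compute utilization: ρ = λ/μ = 5.4/9.4 = 0.5745
For M/M/1: W = 1/(μ-λ)
W = 1/(9.4-5.4) = 1/4.00
W = 0.2500 minutes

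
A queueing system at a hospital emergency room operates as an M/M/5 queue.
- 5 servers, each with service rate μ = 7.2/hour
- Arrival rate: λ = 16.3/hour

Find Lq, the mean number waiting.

Traffic intensity: ρ = λ/(cμ) = 16.3/(5×7.2) = 0.4528
Since ρ = 0.4528 < 1, system is stable.
Offered load a = λ/μ = cρ = 16.3/7.2 = 2.2639
P₀ = [ Σₙ₌₀^4 aⁿ/n! + a^5/(5!(1-ρ)) ]⁻¹
Σ = a^0/0! + a^1/1! + a^2/2! + a^3/3! + a^4/4! = 1.0000 + 2.2639 + 2.5626 + 1.9338 + 1.0945 = 8.8548
a^5/(5!(1-ρ)) = 59.4669/(120 × 0.5472) = 0.9056
P₀ = 1/(8.8548 + 0.9056) = 0.1025
Lq = P₀·a^5·ρ / (5!(1-ρ)²) = 0.10246 × 59.4669 × 0.45278 / (120 × 0.29945) = 0.07677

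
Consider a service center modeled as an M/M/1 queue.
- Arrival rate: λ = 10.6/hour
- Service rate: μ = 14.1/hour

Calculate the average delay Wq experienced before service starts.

First, compute utilization: ρ = λ/μ = 10.6/14.1 = 0.7518
For M/M/1: Wq = λ/(μ(μ-λ))
Wq = 10.6/(14.1 × (14.1-10.6))
Wq = 10.6/(14.1 × 3.50)
Wq = 0.2148 hours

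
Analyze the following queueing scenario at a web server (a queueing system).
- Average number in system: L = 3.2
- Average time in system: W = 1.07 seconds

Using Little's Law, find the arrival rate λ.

Little's Law: L = λW, so λ = L/W
λ = 3.2/1.07 = 2.9907 requests/second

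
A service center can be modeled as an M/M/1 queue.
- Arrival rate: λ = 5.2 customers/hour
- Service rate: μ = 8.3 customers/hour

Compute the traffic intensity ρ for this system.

Server utilization: ρ = λ/μ
ρ = 5.2/8.3 = 0.6265
The server is busy 62.65% of the time.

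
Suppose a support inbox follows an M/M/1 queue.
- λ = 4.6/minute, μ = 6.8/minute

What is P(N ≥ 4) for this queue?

ρ = λ/μ = 4.6/6.8 = 0.6765
P(N ≥ n) = ρⁿ
P(N ≥ 4) = 0.6765^4
P(N ≥ 4) = 0.2094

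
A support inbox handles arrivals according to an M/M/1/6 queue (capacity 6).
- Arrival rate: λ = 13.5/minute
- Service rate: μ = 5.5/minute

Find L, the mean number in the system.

ρ = λ/μ = 13.5/5.5 = 2.45455
P₀ = (1-ρ)/(1-ρ^(K+1)) = (1-2.45455)/(1-2.45455^7) = -1.4545/-535.7885 = 0.002715
P_K = P₀×ρ^K = 0.002715 × 2.45455^6 = 0.002715 × 218.6912 = 0.5937
L = ρ[1 - (K+1)ρ^K + Kρ^(K+1)] / [(1-ρ)(1-ρ^(K+1))]
L = 2.45455 × (1 - 7×218.6912 + 6×536.7885) / ((1 - 2.45455) × (1 - 536.7885)) = 5.3256 emails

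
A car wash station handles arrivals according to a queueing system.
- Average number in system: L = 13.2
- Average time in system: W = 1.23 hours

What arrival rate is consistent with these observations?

Little's Law: L = λW, so λ = L/W
λ = 13.2/1.23 = 10.7317 cars/hour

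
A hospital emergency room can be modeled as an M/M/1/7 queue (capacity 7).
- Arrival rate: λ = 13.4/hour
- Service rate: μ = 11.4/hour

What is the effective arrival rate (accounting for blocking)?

ρ = λ/μ = 13.4/11.4 = 1.17544
P₀ = (1-ρ)/(1-ρ^(K+1)) = (1-1.17544)/(1-1.17544^8) = -0.17544/-2.6442 = 0.06635
P_K = P₀×ρ^K = 0.06635 × 1.17544^7 = 0.06635 × 3.1003 = 0.2057
λ_eff = λ(1-P_K) = 13.4 × (1 - 0.2057) = 13.4 × 0.7943 = 10.6436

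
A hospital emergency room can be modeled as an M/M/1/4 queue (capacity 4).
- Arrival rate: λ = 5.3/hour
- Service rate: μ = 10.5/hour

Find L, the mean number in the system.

ρ = λ/μ = 5.3/10.5 = 0.50476
P₀ = (1-ρ)/(1-ρ^(K+1)) = (1-0.50476)/(1-0.50476^5) = 0.4952/0.9672 = 0.5120
P_K = P₀×ρ^K = 0.51202 × 0.50476^4 = 0.51202 × 0.064914 = 0.03324
L = ρ[1 - (K+1)ρ^K + Kρ^(K+1)] / [(1-ρ)(1-ρ^(K+1))]
L = 0.50476 × (1 - 5×0.064914 + 4×0.032766) / ((1 - 0.50476) × (1 - 0.032766)) = 0.8498 patients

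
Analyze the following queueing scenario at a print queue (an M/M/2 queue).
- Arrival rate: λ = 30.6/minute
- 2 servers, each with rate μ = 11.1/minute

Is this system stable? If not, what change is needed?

Stability requires ρ = λ/(cμ) < 1
ρ = 30.6/(2 × 11.1) = 30.6/22.20 = 1.3784
Since 1.3784 ≥ 1, the system is UNSTABLE.
Need c > λ/μ = 30.6/11.1 = 2.76.
Minimum servers needed: c = 3.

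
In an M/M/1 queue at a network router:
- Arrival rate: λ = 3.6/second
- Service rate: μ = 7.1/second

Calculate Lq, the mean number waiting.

ρ = λ/μ = 3.6/7.1 = 0.5070
For M/M/1: Lq = λ²/(μ(μ-λ))
Lq = 12.96/(7.1 × 3.50)
Lq = 0.5215 packets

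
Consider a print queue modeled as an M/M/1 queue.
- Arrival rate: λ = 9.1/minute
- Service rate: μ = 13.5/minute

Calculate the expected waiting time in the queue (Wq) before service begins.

First, compute utilization: ρ = λ/μ = 9.1/13.5 = 0.6741
For M/M/1: Wq = λ/(μ(μ-λ))
Wq = 9.1/(13.5 × (13.5-9.1))
Wq = 9.1/(13.5 × 4.40)
Wq = 0.1532 minutes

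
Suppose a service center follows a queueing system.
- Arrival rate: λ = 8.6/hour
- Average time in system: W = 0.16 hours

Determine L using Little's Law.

Little's Law: L = λW
L = 8.6 × 0.16 = 1.3760 customers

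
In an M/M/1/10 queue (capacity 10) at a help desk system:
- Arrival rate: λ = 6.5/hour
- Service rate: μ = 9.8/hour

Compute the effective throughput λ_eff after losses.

ρ = λ/μ = 6.5/9.8 = 0.66327
P₀ = (1-ρ)/(1-ρ^(K+1)) = (1-0.66327)/(1-0.66327^11) = 0.33673/0.98907 = 0.3405
P_K = P₀×ρ^K = 0.34045 × 0.66327^10 = 0.34045 × 0.016478 = 0.005610
λ_eff = λ(1-P_K) = 6.5 × (1 - 0.005610) = 6.5 × 0.99439 = 6.4635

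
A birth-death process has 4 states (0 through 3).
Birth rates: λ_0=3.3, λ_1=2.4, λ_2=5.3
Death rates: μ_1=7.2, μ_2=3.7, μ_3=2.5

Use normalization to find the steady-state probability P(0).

Ratios P(n)/P(0) = (λ₀···λₙ₋₁)/(μ₁···μₙ):
P(1)/P(0) = (3.3)/(7.2) = 0.4583
P(2)/P(0) = (3.3×2.4)/(7.2×3.7) = 0.2973
P(3)/P(0) = (3.3×2.4×5.3)/(7.2×3.7×2.5) = 0.6303

Normalization: ∑ P(n) = 1
P(0) × (1.0000 + 0.4583 + 0.2973 + 0.6303) = 1
P(0) × 2.3859 = 1
P(0) = 1/2.3859 = 0.4191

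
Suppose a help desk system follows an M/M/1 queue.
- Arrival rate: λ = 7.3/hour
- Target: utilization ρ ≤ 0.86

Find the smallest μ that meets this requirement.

ρ = λ/μ, so μ = λ/ρ
μ ≥ 7.3/0.86 = 8.4884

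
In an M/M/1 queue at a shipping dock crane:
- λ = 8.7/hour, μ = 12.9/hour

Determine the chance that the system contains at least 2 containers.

ρ = λ/μ = 8.7/12.9 = 0.6744
P(N ≥ n) = ρⁿ
P(N ≥ 2) = 0.6744^2
P(N ≥ 2) = 0.4548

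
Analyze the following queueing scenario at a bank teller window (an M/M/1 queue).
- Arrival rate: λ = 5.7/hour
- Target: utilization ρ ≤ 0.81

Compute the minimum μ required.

ρ = λ/μ, so μ = λ/ρ
μ ≥ 5.7/0.81 = 7.0370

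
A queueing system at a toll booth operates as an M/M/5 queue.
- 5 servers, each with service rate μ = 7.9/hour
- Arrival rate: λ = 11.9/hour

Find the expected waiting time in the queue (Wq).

Traffic intensity: ρ = λ/(cμ) = 11.9/(5×7.9) = 0.3013
Since ρ = 0.3013 < 1, system is stable.
Offered load a = λ/μ = cρ = 11.9/7.9 = 1.5063
P₀ = [ Σₙ₌₀^4 aⁿ/n! + a^5/(5!(1-ρ)) ]⁻¹
Σ = a^0/0! + a^1/1! + a^2/2! + a^3/3! + a^4/4! = 1.0000 + 1.5063 + 1.1345 + 0.5697 + 0.2145 = 4.4250
a^5/(5!(1-ρ)) = 7.7553/(120 × 0.69873) = 0.09249
P₀ = 1/(4.4250 + 0.09249) = 0.2214
Lq = P₀·a^5·ρ / (5!(1-ρ)²) = 0.22136 × 7.7553 × 0.30127 / (120 × 0.48823) = 0.008828
Wq = Lq/λ = 0.008828/11.9 = 0.0007418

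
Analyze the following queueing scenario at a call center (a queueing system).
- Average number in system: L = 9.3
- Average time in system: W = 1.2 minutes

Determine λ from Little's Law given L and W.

Little's Law: L = λW, so λ = L/W
λ = 9.3/1.2 = 7.7500 calls/minute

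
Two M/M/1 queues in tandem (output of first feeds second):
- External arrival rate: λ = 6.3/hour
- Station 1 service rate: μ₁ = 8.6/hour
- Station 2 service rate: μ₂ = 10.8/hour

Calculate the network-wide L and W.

By Jackson's theorem, each station behaves as independent M/M/1.
Station 1: ρ₁ = 6.3/8.6 = 0.7326, L₁ = ρ₁/(1-ρ₁) = λ/(μ₁-λ) = 6.3/2.30 = 2.7391
Station 2: ρ₂ = 6.3/10.8 = 0.5833, L₂ = ρ₂/(1-ρ₂) = λ/(μ₂-λ) = 6.3/4.50 = 1.4000
Total: L = L₁ + L₂ = 2.7391 + 1.4000 = 4.1391
W = L/λ = 4.1391/6.3 = 0.6570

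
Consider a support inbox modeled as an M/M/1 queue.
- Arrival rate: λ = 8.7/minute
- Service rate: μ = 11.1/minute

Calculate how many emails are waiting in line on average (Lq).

ρ = λ/μ = 8.7/11.1 = 0.7838
For M/M/1: Lq = λ²/(μ(μ-λ))
Lq = 75.69/(11.1 × 2.40)
Lq = 2.8412 emails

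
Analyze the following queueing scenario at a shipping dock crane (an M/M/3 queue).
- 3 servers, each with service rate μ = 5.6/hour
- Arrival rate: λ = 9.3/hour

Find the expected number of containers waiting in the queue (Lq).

Traffic intensity: ρ = λ/(cμ) = 9.3/(3×5.6) = 0.5536
Since ρ = 0.5536 < 1, system is stable.
Offered load a = λ/μ = cρ = 9.3/5.6 = 1.6607
P₀ = [ Σₙ₌₀^2 aⁿ/n! + a^3/(3!(1-ρ)) ]⁻¹
Σ = a^0/0! + a^1/1! + a^2/2! = 1.0000 + 1.6607 + 1.3790 = 4.0397
a^3/(3!(1-ρ)) = 4.5802/(6 × 0.44643) = 1.7099
P₀ = 1/(4.0397 + 1.7099) = 0.1739
Lq = P₀·a^3·ρ / (3!(1-ρ)²) = 0.17392 × 4.5802 × 0.55357 / (6 × 0.19930) = 0.3688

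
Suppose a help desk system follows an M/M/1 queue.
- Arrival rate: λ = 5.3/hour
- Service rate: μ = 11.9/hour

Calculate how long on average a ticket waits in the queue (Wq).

First, compute utilization: ρ = λ/μ = 5.3/11.9 = 0.4454
For M/M/1: Wq = λ/(μ(μ-λ))
Wq = 5.3/(11.9 × (11.9-5.3))
Wq = 5.3/(11.9 × 6.60)
Wq = 0.06748 hours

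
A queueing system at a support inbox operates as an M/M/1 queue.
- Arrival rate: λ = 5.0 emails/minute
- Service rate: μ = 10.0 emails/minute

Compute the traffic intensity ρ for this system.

Server utilization: ρ = λ/μ
ρ = 5.0/10.0 = 0.5000
The server is busy 50.00% of the time.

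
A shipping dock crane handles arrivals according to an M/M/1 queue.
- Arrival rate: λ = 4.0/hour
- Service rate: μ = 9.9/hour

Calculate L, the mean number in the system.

ρ = λ/μ = 4.0/9.9 = 0.4040
For M/M/1: L = λ/(μ-λ)
L = 4.0/(9.9-4.0) = 4.0/5.90
L = 0.6780 containers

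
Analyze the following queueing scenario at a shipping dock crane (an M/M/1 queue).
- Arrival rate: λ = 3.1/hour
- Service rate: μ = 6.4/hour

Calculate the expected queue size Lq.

ρ = λ/μ = 3.1/6.4 = 0.4844
For M/M/1: Lq = λ²/(μ(μ-λ))
Lq = 9.61/(6.4 × 3.30)
Lq = 0.4550 containers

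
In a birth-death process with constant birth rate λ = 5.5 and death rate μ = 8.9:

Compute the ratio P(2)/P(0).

For constant rates: P(n)/P(0) = (λ/μ)^n
P(2)/P(0) = (5.5/8.9)^2 = 0.6180^2 = 0.3819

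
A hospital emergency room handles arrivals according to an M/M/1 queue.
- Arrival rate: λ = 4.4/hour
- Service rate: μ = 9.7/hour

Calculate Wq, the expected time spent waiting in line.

First, compute utilization: ρ = λ/μ = 4.4/9.7 = 0.4536
For M/M/1: Wq = λ/(μ(μ-λ))
Wq = 4.4/(9.7 × (9.7-4.4))
Wq = 4.4/(9.7 × 5.30)
Wq = 0.08559 hours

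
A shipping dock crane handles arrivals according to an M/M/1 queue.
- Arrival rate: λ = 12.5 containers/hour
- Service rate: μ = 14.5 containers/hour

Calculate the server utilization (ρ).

Server utilization: ρ = λ/μ
ρ = 12.5/14.5 = 0.8621
The server is busy 86.21% of the time.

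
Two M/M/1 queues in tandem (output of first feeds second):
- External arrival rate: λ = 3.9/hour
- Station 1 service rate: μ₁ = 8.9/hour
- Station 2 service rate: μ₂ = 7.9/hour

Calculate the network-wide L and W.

By Jackson's theorem, each station behaves as independent M/M/1.
Station 1: ρ₁ = 3.9/8.9 = 0.4382, L₁ = ρ₁/(1-ρ₁) = λ/(μ₁-λ) = 3.9/5.00 = 0.7800
Station 2: ρ₂ = 3.9/7.9 = 0.4937, L₂ = ρ₂/(1-ρ₂) = λ/(μ₂-λ) = 3.9/4.00 = 0.9750
Total: L = L₁ + L₂ = 0.7800 + 0.9750 = 1.7550
W = L/λ = 1.7550/3.9 = 0.4500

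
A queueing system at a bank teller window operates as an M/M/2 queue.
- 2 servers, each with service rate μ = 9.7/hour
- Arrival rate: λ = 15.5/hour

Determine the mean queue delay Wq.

Traffic intensity: ρ = λ/(cμ) = 15.5/(2×9.7) = 0.7990
Since ρ = 0.7990 < 1, system is stable.
Offered load a = λ/μ = cρ = 15.5/9.7 = 1.5979
P₀ = [ Σₙ₌₀^1 aⁿ/n! + a^2/(2!(1-ρ)) ]⁻¹
Σ = a^0/0! + a^1/1! = 1.0000 + 1.5979 = 2.5979
a^2/(2!(1-ρ)) = 2.5534/(2 × 0.20103) = 6.3508
P₀ = 1/(2.5979 + 6.3508) = 0.1117
Lq = P₀·a^2·ρ / (2!(1-ρ)²) = 0.1117479 × 2.553406 × 0.7989691 / (2 × 0.04041343) = 2.8205
Wq = Lq/λ = 2.8205/15.5 = 0.1820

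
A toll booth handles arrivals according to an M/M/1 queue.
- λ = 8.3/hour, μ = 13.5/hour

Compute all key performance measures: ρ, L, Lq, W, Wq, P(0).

Step 1: ρ = λ/μ = 8.3/13.5 = 0.6148
Step 2: L = λ/(μ-λ) = 8.3/5.20 = 1.5962
Step 3: Lq = λ²/(μ(μ-λ)) = 68.89/(13.5×5.20) = 0.9813
Step 4: W = 1/(μ-λ) = 1/5.20 = 0.19231
Step 5: Wq = λ/(μ(μ-λ)) = 8.3/(13.5×5.20) = 0.1182
Step 6: P(0) = 1-ρ = 0.3852
Verify: L = λW = 8.3×0.19231 = 1.5962 ✔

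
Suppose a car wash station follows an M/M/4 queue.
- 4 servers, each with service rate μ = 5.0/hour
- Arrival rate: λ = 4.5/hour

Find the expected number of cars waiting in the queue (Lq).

Traffic intensity: ρ = λ/(cμ) = 4.5/(4×5.0) = 0.2250
Since ρ = 0.2250 < 1, system is stable.
Offered load a = λ/μ = cρ = 4.5/5.0 = 0.9000
P₀ = [ Σₙ₌₀^3 aⁿ/n! + a^4/(4!(1-ρ)) ]⁻¹
Σ = a^0/0! + a^1/1! + a^2/2! + a^3/3! = 1.0000 + 0.9000 + 0.4050 + 0.1215 = 2.4265
a^4/(4!(1-ρ)) = 0.6561/(24 × 0.7750) = 0.03527
P₀ = 1/(2.4265 + 0.03527) = 0.4062
Lq = P₀·a^4·ρ / (4!(1-ρ)²) = 0.4062 × 0.6561 × 0.2250 / (24 × 0.6006) = 0.004160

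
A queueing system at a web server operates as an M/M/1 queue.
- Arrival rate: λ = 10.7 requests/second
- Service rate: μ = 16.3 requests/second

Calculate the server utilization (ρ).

Server utilization: ρ = λ/μ
ρ = 10.7/16.3 = 0.6564
The server is busy 65.64% of the time.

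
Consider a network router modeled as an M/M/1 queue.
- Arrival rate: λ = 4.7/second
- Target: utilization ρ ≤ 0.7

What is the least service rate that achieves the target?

ρ = λ/μ, so μ = λ/ρ
μ ≥ 4.7/0.7 = 6.7143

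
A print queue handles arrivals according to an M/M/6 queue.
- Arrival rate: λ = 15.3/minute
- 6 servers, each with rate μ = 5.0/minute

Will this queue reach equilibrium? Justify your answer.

Stability requires ρ = λ/(cμ) < 1
ρ = 15.3/(6 × 5.0) = 15.3/30.00 = 0.5100
Since 0.5100 < 1, the system is STABLE.
The servers are busy 51.00% of the time.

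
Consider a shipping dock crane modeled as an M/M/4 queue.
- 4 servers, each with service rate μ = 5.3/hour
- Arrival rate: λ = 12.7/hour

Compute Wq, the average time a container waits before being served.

Traffic intensity: ρ = λ/(cμ) = 12.7/(4×5.3) = 0.5991
Since ρ = 0.5991 < 1, system is stable.
Offered load a = λ/μ = cρ = 12.7/5.3 = 2.3962
P₀ = [ Σₙ₌₀^3 aⁿ/n! + a^4/(4!(1-ρ)) ]⁻¹
Σ = a^0/0! + a^1/1! + a^2/2! + a^3/3! = 1.0000 + 2.3962 + 2.8710 + 2.2931 = 8.5603
a^4/(4!(1-ρ)) = 32.9694/(24 × 0.400943) = 3.4262
P₀ = 1/(8.5603 + 3.4262) = 0.08343
Lq = P₀·a^4·ρ / (4!(1-ρ)²) = 0.083427 × 32.9694 × 0.59906 / (24 × 0.16076) = 0.4271
Wq = Lq/λ = 0.4271/12.7 = 0.03363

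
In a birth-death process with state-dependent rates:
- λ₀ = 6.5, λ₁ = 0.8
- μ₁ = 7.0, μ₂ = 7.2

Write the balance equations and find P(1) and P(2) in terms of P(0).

Balance equations:
State 0: λ₀P₀ = μ₁P₁ → P₁ = (λ₀/μ₁)P₀ = (6.5/7.0)P₀ = 0.9286P₀
State 1: P₂ = (λ₀λ₁)/(μ₁μ₂)P₀ = (6.5×0.8)/(7.0×7.2)P₀ = 0.1032P₀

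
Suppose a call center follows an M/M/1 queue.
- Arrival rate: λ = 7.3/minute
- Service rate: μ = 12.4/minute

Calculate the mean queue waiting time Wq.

First, compute utilization: ρ = λ/μ = 7.3/12.4 = 0.5887
For M/M/1: Wq = λ/(μ(μ-λ))
Wq = 7.3/(12.4 × (12.4-7.3))
Wq = 7.3/(12.4 × 5.10)
Wq = 0.1154 minutes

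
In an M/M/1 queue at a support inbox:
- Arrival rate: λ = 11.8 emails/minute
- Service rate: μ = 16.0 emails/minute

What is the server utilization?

Server utilization: ρ = λ/μ
ρ = 11.8/16.0 = 0.7375
The server is busy 73.75% of the time.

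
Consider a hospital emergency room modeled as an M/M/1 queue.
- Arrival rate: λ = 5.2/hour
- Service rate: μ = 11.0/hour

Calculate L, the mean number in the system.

ρ = λ/μ = 5.2/11.0 = 0.4727
For M/M/1: L = λ/(μ-λ)
L = 5.2/(11.0-5.2) = 5.2/5.80
L = 0.8966 patients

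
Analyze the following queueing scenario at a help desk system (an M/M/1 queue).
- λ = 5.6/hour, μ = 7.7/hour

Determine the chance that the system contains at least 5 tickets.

ρ = λ/μ = 5.6/7.7 = 0.7273
P(N ≥ n) = ρⁿ
P(N ≥ 5) = 0.7273^5
P(N ≥ 5) = 0.2035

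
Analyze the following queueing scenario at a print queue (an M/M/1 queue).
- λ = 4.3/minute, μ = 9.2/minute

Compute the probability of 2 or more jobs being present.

ρ = λ/μ = 4.3/9.2 = 0.4674
P(N ≥ n) = ρⁿ
P(N ≥ 2) = 0.4674^2
P(N ≥ 2) = 0.2185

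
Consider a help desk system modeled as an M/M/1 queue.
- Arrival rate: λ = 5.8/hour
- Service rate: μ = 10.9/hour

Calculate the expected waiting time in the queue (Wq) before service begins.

First, compute utilization: ρ = λ/μ = 5.8/10.9 = 0.5321
For M/M/1: Wq = λ/(μ(μ-λ))
Wq = 5.8/(10.9 × (10.9-5.8))
Wq = 5.8/(10.9 × 5.10)
Wq = 0.1043 hours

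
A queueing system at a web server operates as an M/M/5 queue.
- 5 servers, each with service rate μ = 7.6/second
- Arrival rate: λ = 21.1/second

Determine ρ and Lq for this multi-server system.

Traffic intensity: ρ = λ/(cμ) = 21.1/(5×7.6) = 0.5553
Since ρ = 0.5553 < 1, system is stable.
Offered load a = λ/μ = cρ = 21.1/7.6 = 2.7763
P₀ = [ Σₙ₌₀^4 aⁿ/n! + a^5/(5!(1-ρ)) ]⁻¹
Σ = a^0/0! + a^1/1! + a^2/2! + a^3/3! + a^4/4! = 1.0000 + 2.7763 + 3.8540 + 3.5666 + 2.4755 = 13.6724
a^5/(5!(1-ρ)) = 164.9470/(120 × 0.44474) = 3.0907
P₀ = 1/(13.6724 + 3.0907) = 0.05965
Lq = P₀·a^5·ρ / (5!(1-ρ)²) = 0.05965 × 164.9470 × 0.5553 / (120 × 0.1978) = 0.2302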